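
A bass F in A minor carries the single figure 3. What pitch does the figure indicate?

A

Counting 2 letter steps above F lands on A; in A minor, that letter is A.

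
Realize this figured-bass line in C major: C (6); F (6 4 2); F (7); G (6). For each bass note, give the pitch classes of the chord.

C, E, A | F, G, B, D | F, A, C, E | G, B, E

C (6/3): C, E, A.
F (6/4/2): F, G, B, D.
F (7/5/3): F, A, C, E.
G (6/3): G, B, E.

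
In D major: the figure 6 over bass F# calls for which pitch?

D

Counting 5 letter steps above F# lands on D; in D major, that letter is D.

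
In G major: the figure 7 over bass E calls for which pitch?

D

Counting 6 letter steps above E lands on D; in G major, that letter is D.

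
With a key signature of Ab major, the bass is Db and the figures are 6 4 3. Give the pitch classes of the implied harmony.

A third above Db in this key is F.
A fourth above Db in this key is G.
A sixth above Db in this key is Bb.
Together with the bass Db, this spells G half-diminished seventh in second inversion.

Db, F, G, Bb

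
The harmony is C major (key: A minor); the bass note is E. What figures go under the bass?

6

E is the third of C major, so the chord is in first inversion.
A triad in first inversion is figured 6/3, conventionally abbreviated 6.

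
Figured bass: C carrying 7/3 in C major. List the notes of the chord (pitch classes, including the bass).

C, E, G, B

The written figures 7/3 are shorthand for 7/5/3: the 5 is implied.
A third above C in this key is E.
A fifth above C in this key is G.
A seventh above C in this key is B.
Together with the bass C, this spells C major seventh in root position.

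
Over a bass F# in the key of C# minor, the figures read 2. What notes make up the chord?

F#, G#, B, D#

The written figures 2 are shorthand for 6/4/2: the 6/4 are implied.
A second above F# in this key is G#.
A fourth above F# in this key is B.
A sixth above F# in this key is D#.
Together with the bass F#, this spells G# minor seventh in third inversion.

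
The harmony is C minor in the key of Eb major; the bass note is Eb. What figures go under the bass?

6

Eb is the third of C minor, so the chord is in first inversion.
A triad in first inversion is figured 6/3, conventionally abbreviated 6.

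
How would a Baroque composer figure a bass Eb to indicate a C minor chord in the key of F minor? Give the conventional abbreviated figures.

6

Eb is the third of C minor, so the chord is in first inversion.
A triad in first inversion is figured 6/3, conventionally abbreviated 6.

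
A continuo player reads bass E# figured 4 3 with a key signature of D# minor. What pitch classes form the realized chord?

The written figures 4 3 are shorthand for 6/4/3: the 6 is implied.
A third above E# in this key is G#.
A fourth above E# in this key is A#.
A sixth above E# in this key is C#.
Together with the bass E#, this spells A# minor seventh in second inversion.

E#, G#, A#, C#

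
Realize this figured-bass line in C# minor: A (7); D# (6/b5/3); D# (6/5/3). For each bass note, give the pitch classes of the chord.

A (7/5/3): A, C#, E, G#.
D# (6/b5/3): D#, F#, Ab, B.
D# (6/5/3): D#, F#, A, B.

A, C#, E, G# | D#, F#, Ab, B | D#, F#, A, B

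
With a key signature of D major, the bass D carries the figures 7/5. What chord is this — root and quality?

The figures 7/5 indicate a seventh chord in root position.
In root position the bass is the root, so the root is D.
The chord tones are D, F#, A, C#, giving D major seventh.

D major seventh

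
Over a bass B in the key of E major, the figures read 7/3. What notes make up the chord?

B, D#, F#, A

The written figures 7/3 are shorthand for 7/5/3: the 5 is implied.
A third above B in this key is D#.
A fifth above B in this key is F#.
A seventh above B in this key is A.
Together with the bass B, this spells B dominant seventh in root position.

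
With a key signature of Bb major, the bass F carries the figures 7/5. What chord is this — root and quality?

F dominant seventh

The figures 7/5 indicate a seventh chord in root position.
In root position the bass is the root, so the root is F.
The chord tones are F, A, C, Eb, giving F dominant seventh.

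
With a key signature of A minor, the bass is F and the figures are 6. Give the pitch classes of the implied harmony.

F, A, D

The written figures 6 are shorthand for 6/3: the 3 is implied.
A third above F in this key is A.
A sixth above F in this key is D.
Together with the bass F, this spells D minor in first inversion.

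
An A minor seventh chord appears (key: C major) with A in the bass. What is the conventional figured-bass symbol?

7

A is the root of A minor seventh, so the chord is in root position.
A seventh chord in root position is figured 7/5/3, conventionally abbreviated 7.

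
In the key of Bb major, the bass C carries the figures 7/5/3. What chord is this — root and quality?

The figures 7/5/3 indicate a seventh chord in root position.
In root position the bass is the root, so the root is C.
The chord tones are C, Eb, G, Bb, giving C minor seventh.

C minor seventh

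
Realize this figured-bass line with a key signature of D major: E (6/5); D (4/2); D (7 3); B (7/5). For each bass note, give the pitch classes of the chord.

E, G, B, C# | D, E, G, B | D, F#, A, C# | B, D, F#, A

E (6/5/3): E, G, B, C#.
D (6/4/2): D, E, G, B.
D (7/5/3): D, F#, A, C#.
B (7/5/3): B, D, F#, A.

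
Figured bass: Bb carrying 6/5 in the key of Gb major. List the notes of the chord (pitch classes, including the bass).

The written figures 6/5 are shorthand for 6/5/3: the 3 is implied.
A third above Bb in this key is Db.
A fifth above Bb in this key is F.
A sixth above Bb in this key is Gb.
Together with the bass Bb, this spells Gb major seventh in first inversion.

Bb, Db, F, Gb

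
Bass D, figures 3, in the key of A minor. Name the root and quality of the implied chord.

D minor

The figures 3 indicate a triad in root position.
In root position the bass is the root, so the root is D.
The chord tones are D, F, A, giving D minor.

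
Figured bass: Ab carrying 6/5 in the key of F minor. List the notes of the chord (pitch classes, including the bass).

The written figures 6/5 are shorthand for 6/5/3: the 3 is implied.
A third above Ab in this key is C.
A fifth above Ab in this key is Eb.
A sixth above Ab in this key is F.
Together with the bass Ab, this spells F minor seventh in first inversion.

Ab, C, Eb, F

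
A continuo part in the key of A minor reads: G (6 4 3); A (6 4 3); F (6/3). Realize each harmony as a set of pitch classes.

G (6/4/3): G, B, C, E.
A (6/4/3): A, C, D, F.
F (6/3): F, A, D.

G, B, C, E | A, C, D, F | F, A, D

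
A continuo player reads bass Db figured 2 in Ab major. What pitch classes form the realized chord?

Db, Eb, G, Bb

The written figures 2 are shorthand for 6/4/2: the 6/4 are implied.
A second above Db in this key is Eb.
A fourth above Db in this key is G.
A sixth above Db in this key is Bb.
Together with the bass Db, this spells Eb dominant seventh in third inversion.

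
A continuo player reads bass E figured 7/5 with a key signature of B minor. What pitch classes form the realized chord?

E, G, B, D

The written figures 7/5 are shorthand for 7/5/3: the 3 is implied.
A third above E in this key is G.
A fifth above E in this key is B.
A seventh above E in this key is D.
Together with the bass E, this spells E minor seventh in root position.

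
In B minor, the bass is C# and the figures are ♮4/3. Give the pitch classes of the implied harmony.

The written figures ♮4/3 are shorthand for 6/4/3: the 6 is implied.
A third above C# in this key is E.
A fourth above C# in this key is F#, made natural (F) by the ♮ figure.
A sixth above C# in this key is A.
Together with the bass C#, this spells F augmented major seventh in second inversion.

C#, E, F, A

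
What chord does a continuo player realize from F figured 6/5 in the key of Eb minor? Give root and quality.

Db dominant seventh

The figures 6/5 indicate a seventh chord in first inversion.
In first inversion the root lies a sixth above the bass: a sixth above F in Eb minor is Db.
The chord tones are F, Ab, Cb, Db, giving Db dominant seventh.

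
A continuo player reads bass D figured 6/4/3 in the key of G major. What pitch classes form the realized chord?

D, F#, G, B

A third above D in this key is F#.
A fourth above D in this key is G.
A sixth above D in this key is B.
Together with the bass D, this spells G major seventh in second inversion.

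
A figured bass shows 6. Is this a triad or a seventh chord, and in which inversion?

triad, first inversion

6 is shorthand for 6/3.
Intervals of 6/3 above the bass form a triad; the bass is the third, so this is first inversion.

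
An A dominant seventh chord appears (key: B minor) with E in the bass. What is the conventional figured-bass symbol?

4/3

E is the fifth of A dominant seventh, so the chord is in second inversion.
A seventh chord in second inversion is figured 6/4/3, conventionally abbreviated 4/3.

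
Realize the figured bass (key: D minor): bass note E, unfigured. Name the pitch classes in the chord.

E, G, Bb

An unfigured bass implies 5/3.
A third above E in this key is G.
A fifth above E in this key is Bb.
Together with the bass E, this spells E diminished in root position.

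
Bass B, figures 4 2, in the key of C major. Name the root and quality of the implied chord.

The figures 4 2 indicate a seventh chord in third inversion.
In third inversion the root lies a second above the bass: a second above B in C major is C.
The chord tones are B, C, E, G, giving C major seventh.

C major seventh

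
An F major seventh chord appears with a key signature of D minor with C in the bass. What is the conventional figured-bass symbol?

4/3

C is the fifth of F major seventh, so the chord is in second inversion.
A seventh chord in second inversion is figured 6/4/3, conventionally abbreviated 4/3.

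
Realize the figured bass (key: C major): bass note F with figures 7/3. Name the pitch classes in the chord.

The written figures 7/3 are shorthand for 7/5/3: the 5 is implied.
A third above F in this key is A.
A fifth above F in this key is C.
A seventh above F in this key is E.
Together with the bass F, this spells F major seventh in root position.

F, A, C, E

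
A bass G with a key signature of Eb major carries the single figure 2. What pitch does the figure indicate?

Ab

Counting 1 letter step above G lands on A; in Eb major, that letter is Ab.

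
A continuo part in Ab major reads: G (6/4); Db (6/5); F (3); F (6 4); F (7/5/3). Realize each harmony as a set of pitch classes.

G (6/4): G, C, Eb.
Db (6/5/3): Db, F, Ab, Bb.
F (5/3): F, Ab, C.
F (6/4): F, Bb, Db.
F (7/5/3): F, Ab, C, Eb.

G, C, Eb | Db, F, Ab, Bb | F, Ab, C | F, Bb, Db | F, Ab, C, Eb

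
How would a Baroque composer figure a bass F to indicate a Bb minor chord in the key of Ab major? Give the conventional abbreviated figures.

F is the fifth of Bb minor, so the chord is in second inversion.
A triad in second inversion is figured 6/4, conventionally abbreviated 6/4.

6/4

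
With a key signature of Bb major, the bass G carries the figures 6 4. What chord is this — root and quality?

C minor

The figures 6 4 indicate a triad in second inversion.
In second inversion the root lies a fourth above the bass: a fourth above G in Bb major is C.
The chord tones are G, C, Eb, giving C minor.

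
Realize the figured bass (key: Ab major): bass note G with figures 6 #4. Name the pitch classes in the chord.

A fourth above G in this key is C, raised to C# by the sharp.
A sixth above G in this key is Eb.

G, C#, Eb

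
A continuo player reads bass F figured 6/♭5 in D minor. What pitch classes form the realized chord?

The written figures 6/♭5 are shorthand for 6/5/3: the 3 is implied.
A third above F in this key is A.
A fifth above F in this key is C, lowered to Cb by the flat.
A sixth above F in this key is D.

F, A, Cb, D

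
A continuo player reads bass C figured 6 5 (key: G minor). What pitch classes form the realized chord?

C, Eb, G, A

The written figures 6 5 are shorthand for 6/5/3: the 3 is implied.
A third above C in this key is Eb.
A fifth above C in this key is G.
A sixth above C in this key is A.
Together with the bass C, this spells A half-diminished seventh in first inversion.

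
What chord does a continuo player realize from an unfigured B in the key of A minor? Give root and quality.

An unfigured bass indicates a triad in root position.
In root position the bass is the root, so the root is B.
The chord tones are B, D, F, giving B diminished.

B diminished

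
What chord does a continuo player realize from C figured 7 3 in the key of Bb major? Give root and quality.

The figures 7 3 indicate a seventh chord in root position.
In root position the bass is the root, so the root is C.
The chord tones are C, Eb, G, Bb, giving C minor seventh.

C minor seventh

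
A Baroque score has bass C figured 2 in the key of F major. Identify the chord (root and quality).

The figures 2 indicate a seventh chord in third inversion.
In third inversion the root lies a second above the bass: a second above C in F major is D.
The chord tones are C, D, F, A, giving D minor seventh.

D minor seventh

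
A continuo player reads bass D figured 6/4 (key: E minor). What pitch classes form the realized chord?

A fourth above D in this key is G.
A sixth above D in this key is B.
Together with the bass D, this spells G major in second inversion.

D, G, B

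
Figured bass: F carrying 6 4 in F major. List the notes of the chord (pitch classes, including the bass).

A fourth above F in this key is Bb.
A sixth above F in this key is D.
Together with the bass F, this spells Bb major in second inversion.

F, Bb, D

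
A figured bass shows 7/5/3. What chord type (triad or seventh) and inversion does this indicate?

Intervals of 7/5/3 above the bass form a seventh chord; the bass is the root, so this is root position.

seventh chord, root position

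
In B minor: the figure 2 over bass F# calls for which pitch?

G

Counting 1 letter step above F# lands on G; in B minor, that letter is G.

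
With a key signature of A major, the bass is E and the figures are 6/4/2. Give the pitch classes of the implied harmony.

E, F#, A, C#

A second above E in this key is F#.
A fourth above E in this key is A.
A sixth above E in this key is C#.
Together with the bass E, this spells F# minor seventh in third inversion.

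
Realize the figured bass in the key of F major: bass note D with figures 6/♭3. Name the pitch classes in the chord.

A third above D in this key is F, lowered to Fb by the flat.
A sixth above D in this key is Bb.

D, Fb, Bb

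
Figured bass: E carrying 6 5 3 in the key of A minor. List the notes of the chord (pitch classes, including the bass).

E, G, B, C

A third above E in this key is G.
A fifth above E in this key is B.
A sixth above E in this key is C.
Together with the bass E, this spells C major seventh in first inversion.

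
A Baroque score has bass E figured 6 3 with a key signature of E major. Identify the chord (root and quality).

C# minor

The figures 6 3 indicate a triad in first inversion.
In first inversion the root lies a sixth above the bass: a sixth above E in E major is C#.
The chord tones are E, G#, C#, giving C# minor.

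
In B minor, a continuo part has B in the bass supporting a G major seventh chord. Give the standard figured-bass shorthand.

6/5

B is the third of G major seventh, so the chord is in first inversion.
A seventh chord in first inversion is figured 6/5/3, conventionally abbreviated 6/5.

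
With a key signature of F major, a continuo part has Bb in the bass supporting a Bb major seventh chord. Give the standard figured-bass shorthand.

7

Bb is the root of Bb major seventh, so the chord is in root position.
A seventh chord in root position is figured 7/5/3, conventionally abbreviated 7.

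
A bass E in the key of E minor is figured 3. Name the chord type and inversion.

triad, root position

3 is shorthand for 5/3.
Intervals of 5/3 above the bass form a triad; the bass is the root, so this is root position.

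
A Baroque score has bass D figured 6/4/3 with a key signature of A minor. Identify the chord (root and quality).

The figures 6/4/3 indicate a seventh chord in second inversion.
In second inversion the root lies a fourth above the bass: a fourth above D in A minor is G.
The chord tones are D, F, G, B, giving G dominant seventh.

G dominant seventh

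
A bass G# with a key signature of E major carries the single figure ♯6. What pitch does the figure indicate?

E#

Counting 5 letter steps above G# lands on E; in E major, that letter is E.
The #6 figure raises it a semitone, giving E#.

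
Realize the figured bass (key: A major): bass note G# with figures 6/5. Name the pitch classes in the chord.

The written figures 6/5 are shorthand for 6/5/3: the 3 is implied.
A third above G# in this key is B.
A fifth above G# in this key is D.
A sixth above G# in this key is E.
Together with the bass G#, this spells E dominant seventh in first inversion.

G#, B, D, E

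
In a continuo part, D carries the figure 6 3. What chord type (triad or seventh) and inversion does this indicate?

triad, first inversion

Intervals of 6/3 above the bass form a triad; the bass is the third, so this is first inversion.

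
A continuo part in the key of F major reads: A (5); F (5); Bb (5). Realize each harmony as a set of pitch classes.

A, C, E | F, A, C | Bb, D, F

A (5/3): A, C, E.
F (5/3): F, A, C.
Bb (5/3): Bb, D, F.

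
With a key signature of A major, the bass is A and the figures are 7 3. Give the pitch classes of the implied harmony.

The written figures 7 3 are shorthand for 7/5/3: the 5 is implied.
A third above A in this key is C#.
A fifth above A in this key is E.
A seventh above A in this key is G#.
Together with the bass A, this spells A major seventh in root position.

A, C#, E, G#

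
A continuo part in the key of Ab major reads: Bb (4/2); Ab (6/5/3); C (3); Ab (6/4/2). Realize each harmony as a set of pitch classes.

Bb, C, Eb, G | Ab, C, Eb, F | C, Eb, G | Ab, Bb, Db, F

Bb (6/4/2): Bb, C, Eb, G.
Ab (6/5/3): Ab, C, Eb, F.
C (5/3): C, Eb, G.
Ab (6/4/2): Ab, Bb, Db, F.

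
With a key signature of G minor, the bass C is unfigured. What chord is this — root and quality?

An unfigured bass indicates a triad in root position.
In root position the bass is the root, so the root is C.
The chord tones are C, Eb, G, giving C minor.

C minor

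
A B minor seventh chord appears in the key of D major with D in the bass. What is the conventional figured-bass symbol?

D is the third of B minor seventh, so the chord is in first inversion.
A seventh chord in first inversion is figured 6/5/3, conventionally abbreviated 6/5.

6/5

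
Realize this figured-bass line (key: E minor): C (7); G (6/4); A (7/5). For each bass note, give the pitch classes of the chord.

C, E, G, B | G, C, E | A, C, E, G

C (7/5/3): C, E, G, B.
G (6/4): G, C, E.
A (7/5/3): A, C, E, G.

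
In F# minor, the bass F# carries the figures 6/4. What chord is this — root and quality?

B minor

The figures 6/4 indicate a triad in second inversion.
In second inversion the root lies a fourth above the bass: a fourth above F# in F# minor is B.
The chord tones are F#, B, D, giving B minor.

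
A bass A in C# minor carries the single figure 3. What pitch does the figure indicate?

Counting 2 letter steps above A lands on C; in C# minor, that letter is C#.

C#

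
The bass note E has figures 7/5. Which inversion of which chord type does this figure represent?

seventh chord, root position

7/5 is shorthand for 7/5/3.
Intervals of 7/5/3 above the bass form a seventh chord; the bass is the root, so this is root position.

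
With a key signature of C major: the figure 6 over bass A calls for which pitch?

Counting 5 letter steps above A lands on F; in C major, that letter is F.

F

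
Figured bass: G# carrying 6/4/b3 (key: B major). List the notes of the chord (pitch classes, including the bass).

A third above G# in this key is B, lowered to Bb by the flat.
A fourth above G# in this key is C#.
A sixth above G# in this key is E.

G#, Bb, C#, E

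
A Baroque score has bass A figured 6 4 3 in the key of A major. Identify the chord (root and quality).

D major seventh

The figures 6 4 3 indicate a seventh chord in second inversion.
In second inversion the root lies a fourth above the bass: a fourth above A in A major is D.
The chord tones are A, C#, D, F#, giving D major seventh.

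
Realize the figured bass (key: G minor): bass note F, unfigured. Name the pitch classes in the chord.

An unfigured bass implies 5/3.
A third above F in this key is A.
A fifth above F in this key is C.
Together with the bass F, this spells F major in root position.

F, A, C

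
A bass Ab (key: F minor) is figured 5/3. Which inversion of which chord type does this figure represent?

Intervals of 5/3 above the bass form a triad; the bass is the root, so this is root position.

triad, root position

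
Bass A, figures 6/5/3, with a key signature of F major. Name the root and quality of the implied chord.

F major seventh

The figures 6/5/3 indicate a seventh chord in first inversion.
In first inversion the root lies a sixth above the bass: a sixth above A in F major is F.
The chord tones are A, C, E, F, giving F major seventh.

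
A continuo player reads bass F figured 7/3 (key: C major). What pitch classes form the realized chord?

The written figures 7/3 are shorthand for 7/5/3: the 5 is implied.
A third above F in this key is A.
A fifth above F in this key is C.
A seventh above F in this key is E.
Together with the bass F, this spells F major seventh in root position.

F, A, C, E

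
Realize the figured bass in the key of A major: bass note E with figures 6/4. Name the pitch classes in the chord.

E, A, C#

A fourth above E in this key is A.
A sixth above E in this key is C#.
Together with the bass E, this spells A major in second inversion.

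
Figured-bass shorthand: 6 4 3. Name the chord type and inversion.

seventh chord, second inversion

Intervals of 6/4/3 above the bass form a seventh chord; the bass is the fifth, so this is second inversion.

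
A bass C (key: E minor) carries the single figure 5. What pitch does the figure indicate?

Counting 4 letter steps above C lands on G; in E minor, that letter is G.

G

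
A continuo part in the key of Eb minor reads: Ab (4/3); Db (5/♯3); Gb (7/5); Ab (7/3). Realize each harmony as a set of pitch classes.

Ab (6/4/3): Ab, Cb, Db, F.
Db (5/#3): Db, F#, Ab.
Gb (7/5/3): Gb, Bb, Db, F.
Ab (7/5/3): Ab, Cb, Eb, Gb.

Ab, Cb, Db, F | Db, F#, Ab | Gb, Bb, Db, F | Ab, Cb, Eb, Gb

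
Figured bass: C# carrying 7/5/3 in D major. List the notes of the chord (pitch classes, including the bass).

A third above C# in this key is E.
A fifth above C# in this key is G.
A seventh above C# in this key is B.
Together with the bass C#, this spells C# half-diminished seventh in root position.

C#, E, G, B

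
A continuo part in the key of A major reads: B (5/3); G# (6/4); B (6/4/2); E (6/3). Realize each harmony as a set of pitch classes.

B, D, F# | G#, C#, E | B, C#, E, G# | E, G#, C#

B (5/3): B, D, F#.
G# (6/4): G#, C#, E.
B (6/4/2): B, C#, E, G#.
E (6/3): E, G#, C#.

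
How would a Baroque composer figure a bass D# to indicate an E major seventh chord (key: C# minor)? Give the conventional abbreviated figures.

4/2

D# is the seventh of E major seventh, so the chord is in third inversion.
A seventh chord in third inversion is figured 6/4/2, conventionally abbreviated 4/2.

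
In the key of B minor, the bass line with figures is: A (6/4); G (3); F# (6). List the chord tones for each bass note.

A, D, F# | G, B, D | F#, A, D

A (6/4): A, D, F#.
G (5/3): G, B, D.
F# (6/3): F#, A, D.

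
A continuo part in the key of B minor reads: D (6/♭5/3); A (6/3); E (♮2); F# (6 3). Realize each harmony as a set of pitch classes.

D, F#, Ab, B | A, C#, F# | E, F, A, C# | F#, A, D

D (6/b5/3): D, F#, Ab, B.
A (6/3): A, C#, F#.
E (6/4/♮2): E, F, A, C#.
F# (6/3): F#, A, D.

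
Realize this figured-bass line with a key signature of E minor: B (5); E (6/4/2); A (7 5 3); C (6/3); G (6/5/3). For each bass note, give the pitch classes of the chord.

B (5/3): B, D, F#.
E (6/4/2): E, F#, A, C.
A (7/5/3): A, C, E, G.
C (6/3): C, E, A.
G (6/5/3): G, B, D, E.

B, D, F# | E, F#, A, C | A, C, E, G | C, E, A | G, B, D, E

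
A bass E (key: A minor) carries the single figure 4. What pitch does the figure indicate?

Counting 3 letter steps above E lands on A; in A minor, that letter is A.

A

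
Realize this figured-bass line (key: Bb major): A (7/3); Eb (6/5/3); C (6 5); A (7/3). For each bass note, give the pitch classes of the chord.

A, C, Eb, G | Eb, G, Bb, C | C, Eb, G, A | A, C, Eb, G

A (7/5/3): A, C, Eb, G.
Eb (6/5/3): Eb, G, Bb, C.
C (6/5/3): C, Eb, G, A.
A (7/5/3): A, C, Eb, G.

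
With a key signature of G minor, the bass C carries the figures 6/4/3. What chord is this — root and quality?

The figures 6/4/3 indicate a seventh chord in second inversion.
In second inversion the root lies a fourth above the bass: a fourth above C in G minor is F.
The chord tones are C, Eb, F, A, giving F dominant seventh.

F dominant seventh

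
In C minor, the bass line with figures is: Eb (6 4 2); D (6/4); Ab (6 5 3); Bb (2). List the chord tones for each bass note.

Eb (6/4/2): Eb, F, Ab, C.
D (6/4): D, G, Bb.
Ab (6/5/3): Ab, C, Eb, F.
Bb (6/4/2): Bb, C, Eb, G.

Eb, F, Ab, C | D, G, Bb | Ab, C, Eb, F | Bb, C, Eb, G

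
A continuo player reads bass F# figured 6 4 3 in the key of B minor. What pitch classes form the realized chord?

A third above F# in this key is A.
A fourth above F# in this key is B.
A sixth above F# in this key is D.
Together with the bass F#, this spells B minor seventh in second inversion.

F#, A, B, D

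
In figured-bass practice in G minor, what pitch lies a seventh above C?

Bb

Counting 6 letter steps above C lands on B; in G minor, that letter is Bb.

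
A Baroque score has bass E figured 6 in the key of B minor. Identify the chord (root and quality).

The figures 6 indicate a triad in first inversion.
In first inversion the root lies a sixth above the bass: a sixth above E in B minor is C#.
The chord tones are E, G, C#, giving C# diminished.

C# diminished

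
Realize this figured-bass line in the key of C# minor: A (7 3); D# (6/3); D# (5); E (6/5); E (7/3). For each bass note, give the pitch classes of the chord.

A (7/5/3): A, C#, E, G#.
D# (6/3): D#, F#, B.
D# (5/3): D#, F#, A.
E (6/5/3): E, G#, B, C#.
E (7/5/3): E, G#, B, D#.

A, C#, E, G# | D#, F#, B | D#, F#, A | E, G#, B, C# | E, G#, B, D#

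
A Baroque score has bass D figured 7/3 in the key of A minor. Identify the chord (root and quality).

The figures 7/3 indicate a seventh chord in root position.
In root position the bass is the root, so the root is D.
The chord tones are D, F, A, C, giving D minor seventh.

D minor seventh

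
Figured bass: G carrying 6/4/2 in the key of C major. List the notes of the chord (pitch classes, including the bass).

G, A, C, E

A second above G in this key is A.
A fourth above G in this key is C.
A sixth above G in this key is E.
Together with the bass G, this spells A minor seventh in third inversion.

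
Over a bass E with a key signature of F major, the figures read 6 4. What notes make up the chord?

A fourth above E in this key is A.
A sixth above E in this key is C.
Together with the bass E, this spells A minor in second inversion.

E, A, C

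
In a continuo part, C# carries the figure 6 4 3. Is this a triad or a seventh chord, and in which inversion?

Intervals of 6/4/3 above the bass form a seventh chord; the bass is the fifth, so this is second inversion.

seventh chord, second inversion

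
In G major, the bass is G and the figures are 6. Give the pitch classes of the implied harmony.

G, B, E

The written figures 6 are shorthand for 6/3: the 3 is implied.
A third above G in this key is B.
A sixth above G in this key is E.
Together with the bass G, this spells E minor in first inversion.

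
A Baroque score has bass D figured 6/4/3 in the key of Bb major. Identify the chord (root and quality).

G minor seventh

The figures 6/4/3 indicate a seventh chord in second inversion.
In second inversion the root lies a fourth above the bass: a fourth above D in Bb major is G.
The chord tones are D, F, G, Bb, giving G minor seventh.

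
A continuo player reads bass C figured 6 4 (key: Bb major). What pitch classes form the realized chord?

A fourth above C in this key is F.
A sixth above C in this key is A.
Together with the bass C, this spells F major in second inversion.

C, F, A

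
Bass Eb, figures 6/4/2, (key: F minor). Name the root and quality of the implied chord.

The figures 6/4/2 indicate a seventh chord in third inversion.
In third inversion the root lies a second above the bass: a second above Eb in F minor is F.
The chord tones are Eb, F, Ab, C, giving F minor seventh.

F minor seventh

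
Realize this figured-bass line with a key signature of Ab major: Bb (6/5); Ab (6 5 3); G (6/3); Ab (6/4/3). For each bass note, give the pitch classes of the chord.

Bb, Db, F, G | Ab, C, Eb, F | G, Bb, Eb | Ab, C, Db, F

Bb (6/5/3): Bb, Db, F, G.
Ab (6/5/3): Ab, C, Eb, F.
G (6/3): G, Bb, Eb.
Ab (6/4/3): Ab, C, Db, F.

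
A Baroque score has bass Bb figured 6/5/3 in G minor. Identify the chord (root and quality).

The figures 6/5/3 indicate a seventh chord in first inversion.
In first inversion the root lies a sixth above the bass: a sixth above Bb in G minor is G.
The chord tones are Bb, D, F, G, giving G minor seventh.

G minor seventh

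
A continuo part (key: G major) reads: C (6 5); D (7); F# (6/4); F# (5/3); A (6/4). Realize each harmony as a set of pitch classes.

C (6/5/3): C, E, G, A.
D (7/5/3): D, F#, A, C.
F# (6/4): F#, B, D.
F# (5/3): F#, A, C.
A (6/4): A, D, F#.

C, E, G, A | D, F#, A, C | F#, B, D | F#, A, C | A, D, F#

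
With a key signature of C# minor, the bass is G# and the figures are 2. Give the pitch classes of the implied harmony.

G#, A, C#, E

The written figures 2 are shorthand for 6/4/2: the 6/4 are implied.
A second above G# in this key is A.
A fourth above G# in this key is C#.
A sixth above G# in this key is E.
Together with the bass G#, this spells A major seventh in third inversion.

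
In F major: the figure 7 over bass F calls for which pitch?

E

Counting 6 letter steps above F lands on E; in F major, that letter is E.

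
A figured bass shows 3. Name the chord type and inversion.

3 is shorthand for 5/3.
Intervals of 5/3 above the bass form a triad; the bass is the root, so this is root position.

triad, root position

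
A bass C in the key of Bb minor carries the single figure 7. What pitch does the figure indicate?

Bb

Counting 6 letter steps above C lands on B; in Bb minor, that letter is Bb.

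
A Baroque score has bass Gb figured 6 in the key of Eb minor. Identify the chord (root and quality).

Eb minor

The figures 6 indicate a triad in first inversion.
In first inversion the root lies a sixth above the bass: a sixth above Gb in Eb minor is Eb.
The chord tones are Gb, Bb, Eb, giving Eb minor.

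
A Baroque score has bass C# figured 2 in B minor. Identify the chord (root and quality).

D major seventh

The figures 2 indicate a seventh chord in third inversion.
In third inversion the root lies a second above the bass: a second above C# in B minor is D.
The chord tones are C#, D, F#, A, giving D major seventh.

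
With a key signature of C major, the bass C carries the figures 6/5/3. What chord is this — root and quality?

The figures 6/5/3 indicate a seventh chord in first inversion.
In first inversion the root lies a sixth above the bass: a sixth above C in C major is A.
The chord tones are C, E, G, A, giving A minor seventh.

A minor seventh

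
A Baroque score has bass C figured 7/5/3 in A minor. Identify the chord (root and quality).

The figures 7/5/3 indicate a seventh chord in root position.
In root position the bass is the root, so the root is C.
The chord tones are C, E, G, B, giving C major seventh.

C major seventh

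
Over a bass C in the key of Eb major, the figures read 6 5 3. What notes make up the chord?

C, Eb, G, Ab

A third above C in this key is Eb.
A fifth above C in this key is G.
A sixth above C in this key is Ab.
Together with the bass C, this spells Ab major seventh in first inversion.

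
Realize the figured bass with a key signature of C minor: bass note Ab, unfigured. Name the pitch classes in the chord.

Ab, C, Eb

An unfigured bass implies 5/3.
A third above Ab in this key is C.
A fifth above Ab in this key is Eb.
Together with the bass Ab, this spells Ab major in root position.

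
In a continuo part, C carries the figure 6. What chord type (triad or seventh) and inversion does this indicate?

6 is shorthand for 6/3.
Intervals of 6/3 above the bass form a triad; the bass is the third, so this is first inversion.

triad, first inversion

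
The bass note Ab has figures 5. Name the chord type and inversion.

triad, root position

5 is shorthand for 5/3.
Intervals of 5/3 above the bass form a triad; the bass is the root, so this is root position.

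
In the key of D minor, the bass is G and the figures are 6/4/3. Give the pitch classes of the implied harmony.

A third above G in this key is Bb.
A fourth above G in this key is C.
A sixth above G in this key is E.
Together with the bass G, this spells C dominant seventh in second inversion.

G, Bb, C, E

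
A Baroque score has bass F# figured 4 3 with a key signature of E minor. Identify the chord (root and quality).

B minor seventh

The figures 4 3 indicate a seventh chord in second inversion.
In second inversion the root lies a fourth above the bass: a fourth above F# in E minor is B.
The chord tones are F#, A, B, D, giving B minor seventh.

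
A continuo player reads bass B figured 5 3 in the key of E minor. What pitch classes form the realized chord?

B, D, F#

A third above B in this key is D.
A fifth above B in this key is F#.
Together with the bass B, this spells B minor in root position.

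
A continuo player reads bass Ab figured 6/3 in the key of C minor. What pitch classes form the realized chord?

Ab, C, F

A third above Ab in this key is C.
A sixth above Ab in this key is F.
Together with the bass Ab, this spells F minor in first inversion.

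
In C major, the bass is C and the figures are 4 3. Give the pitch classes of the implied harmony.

The written figures 4 3 are shorthand for 6/4/3: the 6 is implied.
A third above C in this key is E.
A fourth above C in this key is F.
A sixth above C in this key is A.
Together with the bass C, this spells F major seventh in second inversion.

C, E, F, A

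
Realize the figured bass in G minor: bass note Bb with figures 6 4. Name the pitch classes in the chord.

A fourth above Bb in this key is Eb.
A sixth above Bb in this key is G.
Together with the bass Bb, this spells Eb major in second inversion.

Bb, Eb, G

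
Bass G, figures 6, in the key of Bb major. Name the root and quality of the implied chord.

The figures 6 indicate a triad in first inversion.
In first inversion the root lies a sixth above the bass: a sixth above G in Bb major is Eb.
The chord tones are G, Bb, Eb, giving Eb major.

Eb major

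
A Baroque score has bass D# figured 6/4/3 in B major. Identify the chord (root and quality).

G# minor seventh

The figures 6/4/3 indicate a seventh chord in second inversion.
In second inversion the root lies a fourth above the bass: a fourth above D# in B major is G#.
The chord tones are D#, F#, G#, B, giving G# minor seventh.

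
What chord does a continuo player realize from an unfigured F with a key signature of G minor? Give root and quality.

An unfigured bass indicates a triad in root position.
In root position the bass is the root, so the root is F.
The chord tones are F, A, C, giving F major.

F major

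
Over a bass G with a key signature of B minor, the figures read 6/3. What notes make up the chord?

A third above G in this key is B.
A sixth above G in this key is E.
Together with the bass G, this spells E minor in first inversion.

G, B, E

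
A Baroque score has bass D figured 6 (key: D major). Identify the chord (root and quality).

The figures 6 indicate a triad in first inversion.
In first inversion the root lies a sixth above the bass: a sixth above D in D major is B.
The chord tones are D, F#, B, giving B minor.

B minor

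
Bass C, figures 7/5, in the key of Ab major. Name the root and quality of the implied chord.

C minor seventh

The figures 7/5 indicate a seventh chord in root position.
In root position the bass is the root, so the root is C.
The chord tones are C, Eb, G, Bb, giving C minor seventh.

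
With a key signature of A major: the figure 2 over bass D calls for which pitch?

Counting 1 letter step above D lands on E; in A major, that letter is E.

E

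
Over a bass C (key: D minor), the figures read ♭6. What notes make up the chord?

The written figures ♭6 are shorthand for 6/3: the 3 is implied.
A third above C in this key is E.
A sixth above C in this key is A, lowered to Ab by the flat.
Together with the bass C, this spells Ab augmented in first inversion.

C, E, Ab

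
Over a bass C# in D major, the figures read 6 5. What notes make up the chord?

The written figures 6 5 are shorthand for 6/5/3: the 3 is implied.
A third above C# in this key is E.
A fifth above C# in this key is G.
A sixth above C# in this key is A.
Together with the bass C#, this spells A dominant seventh in first inversion.

C#, E, G, A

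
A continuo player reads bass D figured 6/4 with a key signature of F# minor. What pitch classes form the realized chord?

A fourth above D in this key is G#.
A sixth above D in this key is B.
Together with the bass D, this spells G# diminished in second inversion.

D, G#, B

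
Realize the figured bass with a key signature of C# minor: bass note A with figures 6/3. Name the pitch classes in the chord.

A, C#, F#

A third above A in this key is C#.
A sixth above A in this key is F#.
Together with the bass A, this spells F# minor in first inversion.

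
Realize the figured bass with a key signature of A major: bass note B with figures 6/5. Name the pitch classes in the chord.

B, D, F#, G#

The written figures 6/5 are shorthand for 6/5/3: the 3 is implied.
A third above B in this key is D.
A fifth above B in this key is F#.
A sixth above B in this key is G#.
Together with the bass B, this spells G# half-diminished seventh in first inversion.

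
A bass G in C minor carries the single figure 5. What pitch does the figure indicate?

D

Counting 4 letter steps above G lands on D; in C minor, that letter is D.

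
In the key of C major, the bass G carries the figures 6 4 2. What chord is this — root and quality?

The figures 6 4 2 indicate a seventh chord in third inversion.
In third inversion the root lies a second above the bass: a second above G in C major is A.
The chord tones are G, A, C, E, giving A minor seventh.

A minor seventh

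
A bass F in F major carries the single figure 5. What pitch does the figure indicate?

Counting 4 letter steps above F lands on C; in F major, that letter is C.

C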